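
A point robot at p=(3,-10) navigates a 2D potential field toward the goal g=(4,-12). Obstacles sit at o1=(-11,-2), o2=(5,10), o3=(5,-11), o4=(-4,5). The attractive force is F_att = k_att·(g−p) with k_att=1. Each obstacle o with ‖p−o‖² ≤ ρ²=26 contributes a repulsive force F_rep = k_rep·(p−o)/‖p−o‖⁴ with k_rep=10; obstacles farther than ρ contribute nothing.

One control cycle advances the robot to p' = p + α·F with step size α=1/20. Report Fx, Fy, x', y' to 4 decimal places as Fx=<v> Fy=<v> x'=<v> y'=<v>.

Fx=0.2000 Fy=-1.6000 x'=3.0100 y'=-10.0800

F_att = 1·(g−p) = 1·(1,-2) = (1.0000,-2.0000)
o1: d²=260 > ρ²=26 → inactive
o2: d²=404 > ρ²=26 → inactive
o3: d²=5 ≤ ρ²=26; F_rep = 10·(-2,1)/5² = (-0.8000,0.4000)
o4: d²=274 > ρ²=26 → inactive
F = F_att + ΣF_rep = (0.2000,-1.6000)
p' = p + 1/20·F = (3.0100,-10.0800)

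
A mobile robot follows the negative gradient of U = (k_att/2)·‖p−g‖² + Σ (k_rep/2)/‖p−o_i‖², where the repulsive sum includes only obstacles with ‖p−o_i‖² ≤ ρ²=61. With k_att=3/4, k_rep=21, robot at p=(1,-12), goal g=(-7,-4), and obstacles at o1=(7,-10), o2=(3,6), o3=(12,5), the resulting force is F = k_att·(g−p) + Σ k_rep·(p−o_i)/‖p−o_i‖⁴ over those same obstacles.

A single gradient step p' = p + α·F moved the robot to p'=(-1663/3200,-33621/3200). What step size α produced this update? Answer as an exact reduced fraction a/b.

α = 1/4

F_att = 3/4·(g−p) = 3/4·(-8,8) = (-6.0000,6.0000)
o1: d²=40 ≤ ρ²=61; F_rep = 21·(-6,-2)/40² = (-0.0788,-0.0262)
o2: d²=328 > ρ²=61 → inactive
o3: d²=410 > ρ²=61 → inactive
F = F_att + ΣF_rep = (-6.0788,5.9737)
Δp = p'−p = (-1.5197,1.4934); α = Δx/Fx = (-4863/3200) / (-4863/800) = 1/4
check: Δy/Fy = (4779/3200) / (4779/800) = 1/4 ✓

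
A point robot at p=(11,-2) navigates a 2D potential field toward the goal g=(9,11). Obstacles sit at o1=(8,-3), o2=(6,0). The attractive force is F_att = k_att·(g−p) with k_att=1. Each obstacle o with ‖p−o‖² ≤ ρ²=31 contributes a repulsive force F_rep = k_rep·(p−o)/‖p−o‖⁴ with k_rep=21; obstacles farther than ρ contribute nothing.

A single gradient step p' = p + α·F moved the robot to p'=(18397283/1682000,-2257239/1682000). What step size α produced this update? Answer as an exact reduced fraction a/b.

F_att = 1·(g−p) = 1·(-2,13) = (-2.0000,13.0000)
o1: d²=10 ≤ ρ²=31; F_rep = 21·(3,1)/10² = (0.6300,0.2100)
o2: d²=29 ≤ ρ²=31; F_rep = 21·(5,-2)/29² = (0.1249,-0.0499)
F = F_att + ΣF_rep = (-1.2451,13.1601)
Δp = p'−p = (-0.0623,0.6580); α = Δx/Fx = (-104717/1682000) / (-104717/84100) = 1/20
check: Δy/Fy = (1106761/1682000) / (1106761/84100) = 1/20 ✓

α = 1/20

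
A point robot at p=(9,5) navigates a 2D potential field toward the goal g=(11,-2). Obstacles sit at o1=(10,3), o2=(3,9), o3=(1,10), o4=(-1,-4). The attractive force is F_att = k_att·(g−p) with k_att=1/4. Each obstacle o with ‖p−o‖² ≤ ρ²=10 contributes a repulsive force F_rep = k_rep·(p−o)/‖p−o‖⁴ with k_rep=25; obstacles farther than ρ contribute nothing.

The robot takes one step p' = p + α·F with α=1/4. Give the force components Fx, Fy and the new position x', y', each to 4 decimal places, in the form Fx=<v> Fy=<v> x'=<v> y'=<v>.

Fx=-0.5000 Fy=0.2500 x'=8.8750 y'=5.0625

F_att = 1/4·(g−p) = 1/4·(2,-7) = (0.5000,-1.7500)
o1: d²=5 ≤ ρ²=10; F_rep = 25·(-1,2)/5² = (-1.0000,2.0000)
o2: d²=52 > ρ²=10 → inactive
o3: d²=89 > ρ²=10 → inactive
o4: d²=181 > ρ²=10 → inactive
F = F_att + ΣF_rep = (-0.5000,0.2500)
p' = p + 1/4·F = (8.8750,5.0625)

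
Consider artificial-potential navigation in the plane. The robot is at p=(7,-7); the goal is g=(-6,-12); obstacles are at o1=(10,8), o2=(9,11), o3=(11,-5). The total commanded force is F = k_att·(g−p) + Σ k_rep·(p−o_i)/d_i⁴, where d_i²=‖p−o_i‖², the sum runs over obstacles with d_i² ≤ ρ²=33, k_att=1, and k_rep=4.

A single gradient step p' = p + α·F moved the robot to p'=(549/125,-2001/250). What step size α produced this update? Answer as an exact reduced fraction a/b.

F_att = 1·(g−p) = 1·(-13,-5) = (-13.0000,-5.0000)
o1: d²=234 > ρ²=33 → inactive
o2: d²=328 > ρ²=33 → inactive
o3: d²=20 ≤ ρ²=33; F_rep = 4·(-4,-2)/20² = (-0.0400,-0.0200)
F = F_att + ΣF_rep = (-13.0400,-5.0200)
Δp = p'−p = (-2.6080,-1.0040); α = Δx/Fx = (-326/125) / (-326/25) = 1/5
check: Δy/Fy = (-251/250) / (-251/50) = 1/5 ✓

α = 1/5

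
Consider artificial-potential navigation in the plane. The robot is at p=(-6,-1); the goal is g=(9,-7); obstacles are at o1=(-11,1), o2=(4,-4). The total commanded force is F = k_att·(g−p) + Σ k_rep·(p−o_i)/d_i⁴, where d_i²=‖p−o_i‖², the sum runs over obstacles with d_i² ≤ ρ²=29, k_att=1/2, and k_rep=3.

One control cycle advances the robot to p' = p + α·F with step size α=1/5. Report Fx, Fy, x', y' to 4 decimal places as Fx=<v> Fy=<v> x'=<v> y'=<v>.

Fx=7.5178 Fy=-3.0071 x'=-4.4964 y'=-1.6014

F_att = 1/2·(g−p) = 1/2·(15,-6) = (7.5000,-3.0000)
o1: d²=29 ≤ ρ²=29; F_rep = 3·(5,-2)/29² = (0.0178,-0.0071)
o2: d²=109 > ρ²=29 → inactive
F = F_att + ΣF_rep = (7.5178,-3.0071)
p' = p + 1/5·F = (-4.4964,-1.6014)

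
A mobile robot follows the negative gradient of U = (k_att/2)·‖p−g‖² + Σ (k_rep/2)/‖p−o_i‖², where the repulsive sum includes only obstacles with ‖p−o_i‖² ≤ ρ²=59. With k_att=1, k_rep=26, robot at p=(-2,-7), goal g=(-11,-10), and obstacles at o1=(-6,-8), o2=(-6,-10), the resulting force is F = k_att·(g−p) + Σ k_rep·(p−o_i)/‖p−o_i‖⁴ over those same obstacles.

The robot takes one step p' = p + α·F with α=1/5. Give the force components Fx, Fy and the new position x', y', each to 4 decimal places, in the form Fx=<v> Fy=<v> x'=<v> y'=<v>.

F_att = 1·(g−p) = 1·(-9,-3) = (-9.0000,-3.0000)
o1: d²=17 ≤ ρ²=59; F_rep = 26·(4,1)/17² = (0.3599,0.0900)
o2: d²=25 ≤ ρ²=59; F_rep = 26·(4,3)/25² = (0.1664,0.1248)
F = F_att + ΣF_rep = (-8.4737,-2.7852)
p' = p + 1/5·F = (-3.6947,-7.5570)

Fx=-8.4737 Fy=-2.7852 x'=-3.6947 y'=-7.5570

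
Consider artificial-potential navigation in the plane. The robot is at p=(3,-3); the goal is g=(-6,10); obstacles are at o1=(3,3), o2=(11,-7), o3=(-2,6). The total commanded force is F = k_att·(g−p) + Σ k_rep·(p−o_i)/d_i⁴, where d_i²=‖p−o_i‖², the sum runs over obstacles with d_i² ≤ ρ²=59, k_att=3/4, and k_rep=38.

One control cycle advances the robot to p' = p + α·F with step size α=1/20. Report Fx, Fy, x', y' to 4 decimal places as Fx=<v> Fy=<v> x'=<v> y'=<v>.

Fx=-6.7500 Fy=9.5741 x'=2.6625 y'=-2.5213

F_att = 3/4·(g−p) = 3/4·(-9,13) = (-6.7500,9.7500)
o1: d²=36 ≤ ρ²=59; F_rep = 38·(0,-6)/36² = (0.0000,-0.1759)
o2: d²=80 > ρ²=59 → inactive
o3: d²=106 > ρ²=59 → inactive
F = F_att + ΣF_rep = (-6.7500,9.5741)
p' = p + 1/20·F = (2.6625,-2.5213)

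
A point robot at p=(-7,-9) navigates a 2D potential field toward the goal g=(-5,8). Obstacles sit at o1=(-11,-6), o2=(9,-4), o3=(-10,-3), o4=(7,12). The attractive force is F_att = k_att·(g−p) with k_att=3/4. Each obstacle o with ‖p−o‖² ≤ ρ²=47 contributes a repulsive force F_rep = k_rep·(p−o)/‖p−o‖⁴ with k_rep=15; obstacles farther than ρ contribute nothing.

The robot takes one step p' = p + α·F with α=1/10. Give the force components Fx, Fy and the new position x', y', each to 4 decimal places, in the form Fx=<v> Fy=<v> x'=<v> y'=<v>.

Fx=1.6182 Fy=12.6336 x'=-6.8382 y'=-7.7366

F_att = 3/4·(g−p) = 3/4·(2,17) = (1.5000,12.7500)
o1: d²=25 ≤ ρ²=47; F_rep = 15·(4,-3)/25² = (0.0960,-0.0720)
o2: d²=281 > ρ²=47 → inactive
o3: d²=45 ≤ ρ²=47; F_rep = 15·(3,-6)/45² = (0.0222,-0.0444)
o4: d²=637 > ρ²=47 → inactive
F = F_att + ΣF_rep = (1.6182,12.6336)
p' = p + 1/10·F = (-6.8382,-7.7366)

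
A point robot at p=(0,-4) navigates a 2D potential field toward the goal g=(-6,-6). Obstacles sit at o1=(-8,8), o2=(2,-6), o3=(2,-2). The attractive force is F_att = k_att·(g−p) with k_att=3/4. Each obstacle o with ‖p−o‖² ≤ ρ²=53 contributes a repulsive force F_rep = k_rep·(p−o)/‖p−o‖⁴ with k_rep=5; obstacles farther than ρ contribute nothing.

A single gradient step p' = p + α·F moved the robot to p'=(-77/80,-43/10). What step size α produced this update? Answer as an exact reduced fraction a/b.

α = 1/5

F_att = 3/4·(g−p) = 3/4·(-6,-2) = (-4.5000,-1.5000)
o1: d²=208 > ρ²=53 → inactive
o2: d²=8 ≤ ρ²=53; F_rep = 5·(-2,2)/8² = (-0.1562,0.1562)
o3: d²=8 ≤ ρ²=53; F_rep = 5·(-2,-2)/8² = (-0.1562,-0.1562)
F = F_att + ΣF_rep = (-4.8125,-1.5000)
Δp = p'−p = (-0.9625,-0.3000); α = Δx/Fx = (-77/80) / (-77/16) = 1/5
check: Δy/Fy = (-3/10) / (-3/2) = 1/5 ✓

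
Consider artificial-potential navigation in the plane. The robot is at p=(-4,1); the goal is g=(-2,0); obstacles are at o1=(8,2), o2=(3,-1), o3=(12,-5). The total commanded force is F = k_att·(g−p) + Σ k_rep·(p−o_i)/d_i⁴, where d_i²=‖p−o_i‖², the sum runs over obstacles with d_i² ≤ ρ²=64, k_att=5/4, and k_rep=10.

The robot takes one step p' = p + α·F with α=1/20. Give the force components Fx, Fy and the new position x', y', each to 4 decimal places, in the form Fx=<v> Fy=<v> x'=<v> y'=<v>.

Fx=2.4751 Fy=-1.2429 x'=-3.8762 y'=0.9379

F_att = 5/4·(g−p) = 5/4·(2,-1) = (2.5000,-1.2500)
o1: d²=145 > ρ²=64 → inactive
o2: d²=53 ≤ ρ²=64; F_rep = 10·(-7,2)/53² = (-0.0249,0.0071)
o3: d²=292 > ρ²=64 → inactive
F = F_att + ΣF_rep = (2.4751,-1.2429)
p' = p + 1/20·F = (-3.8762,0.9379)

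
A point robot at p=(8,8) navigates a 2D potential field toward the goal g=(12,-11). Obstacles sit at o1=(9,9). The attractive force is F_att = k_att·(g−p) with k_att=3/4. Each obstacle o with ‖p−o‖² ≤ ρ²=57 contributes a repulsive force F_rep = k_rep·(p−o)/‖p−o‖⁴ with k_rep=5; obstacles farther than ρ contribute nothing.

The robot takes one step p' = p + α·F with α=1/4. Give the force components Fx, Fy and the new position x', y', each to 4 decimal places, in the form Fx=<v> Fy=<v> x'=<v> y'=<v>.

Fx=1.7500 Fy=-15.5000 x'=8.4375 y'=4.1250

F_att = 3/4·(g−p) = 3/4·(4,-19) = (3.0000,-14.2500)
o1: d²=2 ≤ ρ²=57; F_rep = 5·(-1,-1)/2² = (-1.2500,-1.2500)
F = F_att + ΣF_rep = (1.7500,-15.5000)
p' = p + 1/4·F = (8.4375,4.1250)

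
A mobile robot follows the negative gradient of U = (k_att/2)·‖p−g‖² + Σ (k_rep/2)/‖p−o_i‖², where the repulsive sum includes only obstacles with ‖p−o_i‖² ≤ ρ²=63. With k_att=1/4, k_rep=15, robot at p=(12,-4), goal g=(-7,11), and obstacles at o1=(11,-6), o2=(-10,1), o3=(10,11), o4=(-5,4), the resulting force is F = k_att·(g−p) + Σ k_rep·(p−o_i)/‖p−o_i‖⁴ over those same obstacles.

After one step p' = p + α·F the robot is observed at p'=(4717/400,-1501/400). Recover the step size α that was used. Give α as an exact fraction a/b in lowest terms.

α = 1/20

F_att = 1/4·(g−p) = 1/4·(-19,15) = (-4.7500,3.7500)
o1: d²=5 ≤ ρ²=63; F_rep = 15·(1,2)/5² = (0.6000,1.2000)
o2: d²=509 > ρ²=63 → inactive
o3: d²=229 > ρ²=63 → inactive
o4: d²=353 > ρ²=63 → inactive
F = F_att + ΣF_rep = (-4.1500,4.9500)
Δp = p'−p = (-0.2075,0.2475); α = Δx/Fx = (-83/400) / (-83/20) = 1/20
check: Δy/Fy = (99/400) / (99/20) = 1/20 ✓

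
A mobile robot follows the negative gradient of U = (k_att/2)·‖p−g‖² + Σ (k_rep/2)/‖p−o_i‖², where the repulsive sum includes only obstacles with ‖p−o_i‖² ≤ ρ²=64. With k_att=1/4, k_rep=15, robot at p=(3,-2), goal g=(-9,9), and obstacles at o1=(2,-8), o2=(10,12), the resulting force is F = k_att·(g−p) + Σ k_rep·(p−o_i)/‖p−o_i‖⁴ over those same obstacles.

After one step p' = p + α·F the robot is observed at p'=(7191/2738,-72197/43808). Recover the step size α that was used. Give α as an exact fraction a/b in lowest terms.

F_att = 1/4·(g−p) = 1/4·(-12,11) = (-3.0000,2.7500)
o1: d²=37 ≤ ρ²=64; F_rep = 15·(1,6)/37² = (0.0110,0.0657)
o2: d²=245 > ρ²=64 → inactive
F = F_att + ΣF_rep = (-2.9890,2.8157)
Δp = p'−p = (-0.3736,0.3520); α = Δx/Fx = (-1023/2738) / (-4092/1369) = 1/8
check: Δy/Fy = (15419/43808) / (15419/5476) = 1/8 ✓

α = 1/8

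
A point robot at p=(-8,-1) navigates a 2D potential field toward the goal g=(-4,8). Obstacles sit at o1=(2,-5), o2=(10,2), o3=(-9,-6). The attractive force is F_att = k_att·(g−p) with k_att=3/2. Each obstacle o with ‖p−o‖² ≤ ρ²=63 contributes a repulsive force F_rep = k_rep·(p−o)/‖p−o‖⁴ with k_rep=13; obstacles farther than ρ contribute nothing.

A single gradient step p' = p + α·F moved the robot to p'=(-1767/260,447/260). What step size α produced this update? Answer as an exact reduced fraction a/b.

α = 1/5

F_att = 3/2·(g−p) = 3/2·(4,9) = (6.0000,13.5000)
o1: d²=116 > ρ²=63 → inactive
o2: d²=333 > ρ²=63 → inactive
o3: d²=26 ≤ ρ²=63; F_rep = 13·(1,5)/26² = (0.0192,0.0962)
F = F_att + ΣF_rep = (6.0192,13.5962)
Δp = p'−p = (1.2038,2.7192); α = Δx/Fx = (313/260) / (313/52) = 1/5
check: Δy/Fy = (707/260) / (707/52) = 1/5 ✓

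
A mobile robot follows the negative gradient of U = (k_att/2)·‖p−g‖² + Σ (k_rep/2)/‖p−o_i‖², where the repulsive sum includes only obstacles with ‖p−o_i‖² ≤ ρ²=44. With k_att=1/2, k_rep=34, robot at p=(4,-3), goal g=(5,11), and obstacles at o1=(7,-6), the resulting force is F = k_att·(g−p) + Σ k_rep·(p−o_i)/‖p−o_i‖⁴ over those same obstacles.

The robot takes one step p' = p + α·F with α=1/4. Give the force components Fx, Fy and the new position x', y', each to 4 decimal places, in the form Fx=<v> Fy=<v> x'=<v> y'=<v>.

Fx=0.1852 Fy=7.3148 x'=4.0463 y'=-1.1713

F_att = 1/2·(g−p) = 1/2·(1,14) = (0.5000,7.0000)
o1: d²=18 ≤ ρ²=44; F_rep = 34·(-3,3)/18² = (-0.3148,0.3148)
F = F_att + ΣF_rep = (0.1852,7.3148)
p' = p + 1/4·F = (4.0463,-1.1713)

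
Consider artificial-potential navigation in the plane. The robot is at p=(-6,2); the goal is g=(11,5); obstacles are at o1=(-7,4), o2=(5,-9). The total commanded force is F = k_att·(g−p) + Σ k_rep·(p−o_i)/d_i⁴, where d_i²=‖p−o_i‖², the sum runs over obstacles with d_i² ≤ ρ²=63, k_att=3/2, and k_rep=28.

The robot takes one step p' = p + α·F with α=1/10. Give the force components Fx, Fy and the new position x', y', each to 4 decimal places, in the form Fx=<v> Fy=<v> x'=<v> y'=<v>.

F_att = 3/2·(g−p) = 3/2·(17,3) = (25.5000,4.5000)
o1: d²=5 ≤ ρ²=63; F_rep = 28·(1,-2)/5² = (1.1200,-2.2400)
o2: d²=242 > ρ²=63 → inactive
F = F_att + ΣF_rep = (26.6200,2.2600)
p' = p + 1/10·F = (-3.3380,2.2260)

Fx=26.6200 Fy=2.2600 x'=-3.3380 y'=2.2260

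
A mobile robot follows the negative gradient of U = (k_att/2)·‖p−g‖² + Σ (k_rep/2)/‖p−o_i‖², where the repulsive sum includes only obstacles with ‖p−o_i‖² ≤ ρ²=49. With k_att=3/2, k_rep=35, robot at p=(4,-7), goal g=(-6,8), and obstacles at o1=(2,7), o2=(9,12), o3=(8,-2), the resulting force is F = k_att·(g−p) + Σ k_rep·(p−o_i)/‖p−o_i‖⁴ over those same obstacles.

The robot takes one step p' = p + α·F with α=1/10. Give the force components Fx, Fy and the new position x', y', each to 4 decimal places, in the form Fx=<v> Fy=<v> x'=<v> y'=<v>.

F_att = 3/2·(g−p) = 3/2·(-10,15) = (-15.0000,22.5000)
o1: d²=200 > ρ²=49 → inactive
o2: d²=386 > ρ²=49 → inactive
o3: d²=41 ≤ ρ²=49; F_rep = 35·(-4,-5)/41² = (-0.0833,-0.1041)
F = F_att + ΣF_rep = (-15.0833,22.3959)
p' = p + 1/10·F = (2.4917,-4.7604)

Fx=-15.0833 Fy=22.3959 x'=2.4917 y'=-4.7604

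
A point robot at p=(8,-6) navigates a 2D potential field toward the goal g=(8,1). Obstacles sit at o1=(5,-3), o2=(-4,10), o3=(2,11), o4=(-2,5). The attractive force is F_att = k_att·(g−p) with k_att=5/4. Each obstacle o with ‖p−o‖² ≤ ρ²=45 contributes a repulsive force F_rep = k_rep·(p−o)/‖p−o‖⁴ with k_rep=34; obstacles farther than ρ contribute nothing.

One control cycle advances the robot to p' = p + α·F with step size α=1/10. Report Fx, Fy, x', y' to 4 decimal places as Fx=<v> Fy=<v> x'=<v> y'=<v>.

Fx=0.3148 Fy=8.4352 x'=8.0315 y'=-5.1565

F_att = 5/4·(g−p) = 5/4·(0,7) = (0.0000,8.7500)
o1: d²=18 ≤ ρ²=45; F_rep = 34·(3,-3)/18² = (0.3148,-0.3148)
o2: d²=400 > ρ²=45 → inactive
o3: d²=325 > ρ²=45 → inactive
o4: d²=221 > ρ²=45 → inactive
F = F_att + ΣF_rep = (0.3148,8.4352)
p' = p + 1/10·F = (8.0315,-5.1565)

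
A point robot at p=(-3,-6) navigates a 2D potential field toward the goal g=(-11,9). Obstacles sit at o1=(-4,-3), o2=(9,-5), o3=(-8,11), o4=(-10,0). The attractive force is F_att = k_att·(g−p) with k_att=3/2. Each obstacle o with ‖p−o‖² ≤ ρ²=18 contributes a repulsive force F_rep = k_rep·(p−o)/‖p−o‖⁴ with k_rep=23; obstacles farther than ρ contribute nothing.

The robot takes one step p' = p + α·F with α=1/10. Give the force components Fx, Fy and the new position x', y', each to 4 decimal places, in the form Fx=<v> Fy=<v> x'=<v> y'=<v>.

Fx=-11.7700 Fy=21.8100 x'=-4.1770 y'=-3.8190

F_att = 3/2·(g−p) = 3/2·(-8,15) = (-12.0000,22.5000)
o1: d²=10 ≤ ρ²=18; F_rep = 23·(1,-3)/10² = (0.2300,-0.6900)
o2: d²=145 > ρ²=18 → inactive
o3: d²=314 > ρ²=18 → inactive
o4: d²=85 > ρ²=18 → inactive
F = F_att + ΣF_rep = (-11.7700,21.8100)
p' = p + 1/10·F = (-4.1770,-3.8190)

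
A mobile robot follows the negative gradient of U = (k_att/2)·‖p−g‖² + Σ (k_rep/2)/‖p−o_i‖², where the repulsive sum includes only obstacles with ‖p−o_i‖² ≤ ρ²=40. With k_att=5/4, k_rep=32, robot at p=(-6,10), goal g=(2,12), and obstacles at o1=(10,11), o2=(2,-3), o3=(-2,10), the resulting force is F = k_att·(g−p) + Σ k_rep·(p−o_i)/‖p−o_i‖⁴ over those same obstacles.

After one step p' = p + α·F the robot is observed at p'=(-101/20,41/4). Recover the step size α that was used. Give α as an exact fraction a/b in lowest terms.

α = 1/10

F_att = 5/4·(g−p) = 5/4·(8,2) = (10.0000,2.5000)
o1: d²=257 > ρ²=40 → inactive
o2: d²=233 > ρ²=40 → inactive
o3: d²=16 ≤ ρ²=40; F_rep = 32·(-4,0)/16² = (-0.5000,0.0000)
F = F_att + ΣF_rep = (9.5000,2.5000)
Δp = p'−p = (0.9500,0.2500); α = Δx/Fx = (19/20) / (19/2) = 1/10
check: Δy/Fy = (1/4) / (5/2) = 1/10 ✓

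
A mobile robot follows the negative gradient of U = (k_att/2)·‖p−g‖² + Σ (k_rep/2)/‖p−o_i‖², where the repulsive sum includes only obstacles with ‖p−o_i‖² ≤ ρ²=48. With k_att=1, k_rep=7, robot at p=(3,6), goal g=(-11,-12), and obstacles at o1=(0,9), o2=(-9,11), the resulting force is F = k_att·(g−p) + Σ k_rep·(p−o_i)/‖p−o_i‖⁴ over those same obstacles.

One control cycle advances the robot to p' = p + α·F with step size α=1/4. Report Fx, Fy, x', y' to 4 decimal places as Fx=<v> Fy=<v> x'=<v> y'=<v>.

Fx=-13.9352 Fy=-18.0648 x'=-0.4838 y'=1.4838

F_att = 1·(g−p) = 1·(-14,-18) = (-14.0000,-18.0000)
o1: d²=18 ≤ ρ²=48; F_rep = 7·(3,-3)/18² = (0.0648,-0.0648)
o2: d²=169 > ρ²=48 → inactive
F = F_att + ΣF_rep = (-13.9352,-18.0648)
p' = p + 1/4·F = (-0.4838,1.4838)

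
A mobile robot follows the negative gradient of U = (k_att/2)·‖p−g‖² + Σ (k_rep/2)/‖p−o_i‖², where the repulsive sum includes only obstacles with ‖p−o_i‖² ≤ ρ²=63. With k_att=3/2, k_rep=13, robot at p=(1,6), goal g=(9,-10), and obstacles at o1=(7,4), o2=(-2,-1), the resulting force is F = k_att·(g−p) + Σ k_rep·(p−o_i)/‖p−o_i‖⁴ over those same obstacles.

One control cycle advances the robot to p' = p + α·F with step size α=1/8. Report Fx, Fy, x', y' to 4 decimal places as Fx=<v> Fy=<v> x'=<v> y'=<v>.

Fx=11.9628 Fy=-23.9567 x'=2.4954 y'=3.0054

F_att = 3/2·(g−p) = 3/2·(8,-16) = (12.0000,-24.0000)
o1: d²=40 ≤ ρ²=63; F_rep = 13·(-6,2)/40² = (-0.0488,0.0163)
o2: d²=58 ≤ ρ²=63; F_rep = 13·(3,7)/58² = (0.0116,0.0271)
F = F_att + ΣF_rep = (11.9628,-23.9567)
p' = p + 1/8·F = (2.4954,3.0054)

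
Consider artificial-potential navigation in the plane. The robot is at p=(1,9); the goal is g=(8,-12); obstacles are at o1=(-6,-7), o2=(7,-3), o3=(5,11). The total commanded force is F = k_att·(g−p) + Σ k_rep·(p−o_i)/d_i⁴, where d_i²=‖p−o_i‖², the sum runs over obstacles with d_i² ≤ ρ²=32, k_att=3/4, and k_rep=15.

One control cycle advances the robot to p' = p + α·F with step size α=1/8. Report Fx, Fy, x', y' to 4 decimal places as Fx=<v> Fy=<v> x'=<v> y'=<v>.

Fx=5.1000 Fy=-15.8250 x'=1.6375 y'=7.0219

F_att = 3/4·(g−p) = 3/4·(7,-21) = (5.2500,-15.7500)
o1: d²=305 > ρ²=32 → inactive
o2: d²=180 > ρ²=32 → inactive
o3: d²=20 ≤ ρ²=32; F_rep = 15·(-4,-2)/20² = (-0.1500,-0.0750)
F = F_att + ΣF_rep = (5.1000,-15.8250)
p' = p + 1/8·F = (1.6375,7.0219)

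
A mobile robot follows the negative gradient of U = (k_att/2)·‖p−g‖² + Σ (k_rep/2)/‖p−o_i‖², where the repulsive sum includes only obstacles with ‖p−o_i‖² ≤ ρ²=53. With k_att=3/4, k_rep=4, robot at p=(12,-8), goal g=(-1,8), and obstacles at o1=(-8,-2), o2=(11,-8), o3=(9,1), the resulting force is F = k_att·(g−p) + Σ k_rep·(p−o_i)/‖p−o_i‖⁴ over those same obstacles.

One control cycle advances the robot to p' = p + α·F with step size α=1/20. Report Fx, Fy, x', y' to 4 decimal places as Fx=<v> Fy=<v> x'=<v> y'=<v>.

F_att = 3/4·(g−p) = 3/4·(-13,16) = (-9.7500,12.0000)
o1: d²=436 > ρ²=53 → inactive
o2: d²=1 ≤ ρ²=53; F_rep = 4·(1,0)/1² = (4.0000,0.0000)
o3: d²=90 > ρ²=53 → inactive
F = F_att + ΣF_rep = (-5.7500,12.0000)
p' = p + 1/20·F = (11.7125,-7.4000)

Fx=-5.7500 Fy=12.0000 x'=11.7125 y'=-7.4000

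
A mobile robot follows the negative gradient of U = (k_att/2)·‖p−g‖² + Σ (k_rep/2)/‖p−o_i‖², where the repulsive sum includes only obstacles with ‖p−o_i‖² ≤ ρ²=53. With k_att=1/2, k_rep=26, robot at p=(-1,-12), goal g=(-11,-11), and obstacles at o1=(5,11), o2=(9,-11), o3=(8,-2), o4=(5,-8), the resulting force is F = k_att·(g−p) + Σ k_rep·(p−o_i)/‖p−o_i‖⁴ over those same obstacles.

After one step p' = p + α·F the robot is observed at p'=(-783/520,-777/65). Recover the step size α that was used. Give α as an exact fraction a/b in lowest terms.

F_att = 1/2·(g−p) = 1/2·(-10,1) = (-5.0000,0.5000)
o1: d²=565 > ρ²=53 → inactive
o2: d²=101 > ρ²=53 → inactive
o3: d²=181 > ρ²=53 → inactive
o4: d²=52 ≤ ρ²=53; F_rep = 26·(-6,-4)/52² = (-0.0577,-0.0385)
F = F_att + ΣF_rep = (-5.0577,0.4615)
Δp = p'−p = (-0.5058,0.0462); α = Δx/Fx = (-263/520) / (-263/52) = 1/10
check: Δy/Fy = (3/65) / (6/13) = 1/10 ✓

α = 1/10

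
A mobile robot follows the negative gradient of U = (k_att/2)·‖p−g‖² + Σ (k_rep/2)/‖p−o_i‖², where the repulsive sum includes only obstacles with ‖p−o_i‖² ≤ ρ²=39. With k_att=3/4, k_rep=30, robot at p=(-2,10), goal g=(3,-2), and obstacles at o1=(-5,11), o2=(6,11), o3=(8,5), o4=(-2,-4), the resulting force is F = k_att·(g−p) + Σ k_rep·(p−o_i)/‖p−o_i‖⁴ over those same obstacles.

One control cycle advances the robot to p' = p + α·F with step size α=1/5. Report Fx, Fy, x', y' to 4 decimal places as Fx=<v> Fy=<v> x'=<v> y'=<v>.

F_att = 3/4·(g−p) = 3/4·(5,-12) = (3.7500,-9.0000)
o1: d²=10 ≤ ρ²=39; F_rep = 30·(3,-1)/10² = (0.9000,-0.3000)
o2: d²=65 > ρ²=39 → inactive
o3: d²=125 > ρ²=39 → inactive
o4: d²=196 > ρ²=39 → inactive
F = F_att + ΣF_rep = (4.6500,-9.3000)
p' = p + 1/5·F = (-1.0700,8.1400)

Fx=4.6500 Fy=-9.3000 x'=-1.0700 y'=8.1400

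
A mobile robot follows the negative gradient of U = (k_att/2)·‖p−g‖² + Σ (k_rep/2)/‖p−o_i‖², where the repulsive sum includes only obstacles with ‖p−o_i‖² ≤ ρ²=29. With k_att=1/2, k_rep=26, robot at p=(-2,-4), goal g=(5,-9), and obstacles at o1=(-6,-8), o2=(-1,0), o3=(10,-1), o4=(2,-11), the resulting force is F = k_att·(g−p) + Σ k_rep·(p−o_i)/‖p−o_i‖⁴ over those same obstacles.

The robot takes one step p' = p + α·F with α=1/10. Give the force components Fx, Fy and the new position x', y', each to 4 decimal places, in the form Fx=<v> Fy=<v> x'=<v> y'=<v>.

F_att = 1/2·(g−p) = 1/2·(7,-5) = (3.5000,-2.5000)
o1: d²=32 > ρ²=29 → inactive
o2: d²=17 ≤ ρ²=29; F_rep = 26·(-1,-4)/17² = (-0.0900,-0.3599)
o3: d²=153 > ρ²=29 → inactive
o4: d²=65 > ρ²=29 → inactive
F = F_att + ΣF_rep = (3.4100,-2.8599)
p' = p + 1/10·F = (-1.6590,-4.2860)

Fx=3.4100 Fy=-2.8599 x'=-1.6590 y'=-4.2860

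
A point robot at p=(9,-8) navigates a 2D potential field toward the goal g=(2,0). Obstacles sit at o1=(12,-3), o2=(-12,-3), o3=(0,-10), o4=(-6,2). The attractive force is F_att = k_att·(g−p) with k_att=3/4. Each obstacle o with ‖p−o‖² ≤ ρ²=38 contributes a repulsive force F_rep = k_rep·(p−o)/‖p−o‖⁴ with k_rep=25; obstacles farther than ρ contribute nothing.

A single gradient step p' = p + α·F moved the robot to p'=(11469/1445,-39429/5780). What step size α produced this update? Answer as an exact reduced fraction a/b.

α = 1/5

F_att = 3/4·(g−p) = 3/4·(-7,8) = (-5.2500,6.0000)
o1: d²=34 ≤ ρ²=38; F_rep = 25·(-3,-5)/34² = (-0.0649,-0.1081)
o2: d²=466 > ρ²=38 → inactive
o3: d²=85 > ρ²=38 → inactive
o4: d²=325 > ρ²=38 → inactive
F = F_att + ΣF_rep = (-5.3149,5.8919)
Δp = p'−p = (-1.0630,1.1784); α = Δx/Fx = (-1536/1445) / (-1536/289) = 1/5
check: Δy/Fy = (6811/5780) / (6811/1156) = 1/5 ✓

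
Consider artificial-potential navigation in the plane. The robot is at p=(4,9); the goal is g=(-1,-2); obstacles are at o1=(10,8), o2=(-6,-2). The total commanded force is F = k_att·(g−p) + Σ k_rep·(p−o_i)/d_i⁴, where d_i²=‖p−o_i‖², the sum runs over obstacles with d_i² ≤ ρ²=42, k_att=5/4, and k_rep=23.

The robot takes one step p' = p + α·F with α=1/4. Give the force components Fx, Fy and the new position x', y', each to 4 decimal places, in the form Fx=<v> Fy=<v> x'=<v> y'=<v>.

Fx=-6.3508 Fy=-13.7332 x'=2.4123 y'=5.5667

F_att = 5/4·(g−p) = 5/4·(-5,-11) = (-6.2500,-13.7500)
o1: d²=37 ≤ ρ²=42; F_rep = 23·(-6,1)/37² = (-0.1008,0.0168)
o2: d²=221 > ρ²=42 → inactive
F = F_att + ΣF_rep = (-6.3508,-13.7332)
p' = p + 1/4·F = (2.4123,5.5667)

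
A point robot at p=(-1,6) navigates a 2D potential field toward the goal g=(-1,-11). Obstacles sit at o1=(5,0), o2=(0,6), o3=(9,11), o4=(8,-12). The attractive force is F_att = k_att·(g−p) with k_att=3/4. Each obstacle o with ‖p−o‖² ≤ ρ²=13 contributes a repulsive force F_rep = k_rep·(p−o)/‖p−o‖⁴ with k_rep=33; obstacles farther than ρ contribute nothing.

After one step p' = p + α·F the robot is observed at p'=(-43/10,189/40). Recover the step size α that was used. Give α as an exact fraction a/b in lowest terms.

α = 1/10

F_att = 3/4·(g−p) = 3/4·(0,-17) = (0.0000,-12.7500)
o1: d²=72 > ρ²=13 → inactive
o2: d²=1 ≤ ρ²=13; F_rep = 33·(-1,0)/1² = (-33.0000,0.0000)
o3: d²=125 > ρ²=13 → inactive
o4: d²=405 > ρ²=13 → inactive
F = F_att + ΣF_rep = (-33.0000,-12.7500)
Δp = p'−p = (-3.3000,-1.2750); α = Δx/Fx = (-33/10) / (-33) = 1/10
check: Δy/Fy = (-51/40) / (-51/4) = 1/10 ✓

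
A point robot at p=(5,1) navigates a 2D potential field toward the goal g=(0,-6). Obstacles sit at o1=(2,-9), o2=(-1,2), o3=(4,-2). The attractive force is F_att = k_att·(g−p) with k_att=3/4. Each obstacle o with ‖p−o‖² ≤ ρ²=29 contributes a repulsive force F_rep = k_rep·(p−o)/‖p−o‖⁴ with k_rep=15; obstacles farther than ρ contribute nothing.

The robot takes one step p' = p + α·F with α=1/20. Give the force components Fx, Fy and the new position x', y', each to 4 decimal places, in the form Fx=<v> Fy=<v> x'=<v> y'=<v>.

F_att = 3/4·(g−p) = 3/4·(-5,-7) = (-3.7500,-5.2500)
o1: d²=109 > ρ²=29 → inactive
o2: d²=37 > ρ²=29 → inactive
o3: d²=10 ≤ ρ²=29; F_rep = 15·(1,3)/10² = (0.1500,0.4500)
F = F_att + ΣF_rep = (-3.6000,-4.8000)
p' = p + 1/20·F = (4.8200,0.7600)

Fx=-3.6000 Fy=-4.8000 x'=4.8200 y'=0.7600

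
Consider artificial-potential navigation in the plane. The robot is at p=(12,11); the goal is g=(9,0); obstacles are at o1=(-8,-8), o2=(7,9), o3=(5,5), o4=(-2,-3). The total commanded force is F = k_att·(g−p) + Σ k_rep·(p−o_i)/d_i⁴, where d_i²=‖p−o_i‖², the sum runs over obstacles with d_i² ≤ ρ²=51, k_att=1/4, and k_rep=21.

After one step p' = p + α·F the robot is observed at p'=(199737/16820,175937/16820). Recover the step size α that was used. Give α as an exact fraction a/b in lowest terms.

α = 1/5

F_att = 1/4·(g−p) = 1/4·(-3,-11) = (-0.7500,-2.7500)
o1: d²=761 > ρ²=51 → inactive
o2: d²=29 ≤ ρ²=51; F_rep = 21·(5,2)/29² = (0.1249,0.0499)
o3: d²=85 > ρ²=51 → inactive
o4: d²=392 > ρ²=51 → inactive
F = F_att + ΣF_rep = (-0.6251,-2.7001)
Δp = p'−p = (-0.1250,-0.5400); α = Δx/Fx = (-2103/16820) / (-2103/3364) = 1/5
check: Δy/Fy = (-9083/16820) / (-9083/3364) = 1/5 ✓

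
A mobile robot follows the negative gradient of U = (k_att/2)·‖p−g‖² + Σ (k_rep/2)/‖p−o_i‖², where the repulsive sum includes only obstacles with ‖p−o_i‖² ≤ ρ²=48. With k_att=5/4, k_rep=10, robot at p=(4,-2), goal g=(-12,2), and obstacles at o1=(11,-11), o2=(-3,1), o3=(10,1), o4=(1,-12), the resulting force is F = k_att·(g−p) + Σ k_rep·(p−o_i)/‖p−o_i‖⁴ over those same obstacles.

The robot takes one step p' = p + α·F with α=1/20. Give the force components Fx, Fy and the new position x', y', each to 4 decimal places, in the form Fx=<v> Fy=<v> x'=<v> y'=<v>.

F_att = 5/4·(g−p) = 5/4·(-16,4) = (-20.0000,5.0000)
o1: d²=130 > ρ²=48 → inactive
o2: d²=58 > ρ²=48 → inactive
o3: d²=45 ≤ ρ²=48; F_rep = 10·(-6,-3)/45² = (-0.0296,-0.0148)
o4: d²=109 > ρ²=48 → inactive
F = F_att + ΣF_rep = (-20.0296,4.9852)
p' = p + 1/20·F = (2.9985,-1.7507)

Fx=-20.0296 Fy=4.9852 x'=2.9985 y'=-1.7507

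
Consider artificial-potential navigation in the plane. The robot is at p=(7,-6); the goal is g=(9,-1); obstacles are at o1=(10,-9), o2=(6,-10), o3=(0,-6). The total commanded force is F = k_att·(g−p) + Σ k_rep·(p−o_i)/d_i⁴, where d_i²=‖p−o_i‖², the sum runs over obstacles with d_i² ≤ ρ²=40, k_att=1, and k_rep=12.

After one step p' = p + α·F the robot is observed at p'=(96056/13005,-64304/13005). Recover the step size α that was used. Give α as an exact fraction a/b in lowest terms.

α = 1/5

F_att = 1·(g−p) = 1·(2,5) = (2.0000,5.0000)
o1: d²=18 ≤ ρ²=40; F_rep = 12·(-3,3)/18² = (-0.1111,0.1111)
o2: d²=17 ≤ ρ²=40; F_rep = 12·(1,4)/17² = (0.0415,0.1661)
o3: d²=49 > ρ²=40 → inactive
F = F_att + ΣF_rep = (1.9304,5.2772)
Δp = p'−p = (0.3861,1.0554); α = Δx/Fx = (5021/13005) / (5021/2601) = 1/5
check: Δy/Fy = (13726/13005) / (13726/2601) = 1/5 ✓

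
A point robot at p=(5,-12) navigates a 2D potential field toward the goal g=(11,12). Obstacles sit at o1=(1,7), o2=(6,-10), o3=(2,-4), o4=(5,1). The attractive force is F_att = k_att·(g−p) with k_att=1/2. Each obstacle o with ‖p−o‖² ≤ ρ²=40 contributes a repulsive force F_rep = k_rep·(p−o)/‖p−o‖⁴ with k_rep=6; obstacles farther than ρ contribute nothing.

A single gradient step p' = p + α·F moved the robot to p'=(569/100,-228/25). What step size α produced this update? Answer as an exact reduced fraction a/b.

F_att = 1/2·(g−p) = 1/2·(6,24) = (3.0000,12.0000)
o1: d²=377 > ρ²=40 → inactive
o2: d²=5 ≤ ρ²=40; F_rep = 6·(-1,-2)/5² = (-0.2400,-0.4800)
o3: d²=73 > ρ²=40 → inactive
o4: d²=169 > ρ²=40 → inactive
F = F_att + ΣF_rep = (2.7600,11.5200)
Δp = p'−p = (0.6900,2.8800); α = Δx/Fx = (69/100) / (69/25) = 1/4
check: Δy/Fy = (72/25) / (288/25) = 1/4 ✓

α = 1/4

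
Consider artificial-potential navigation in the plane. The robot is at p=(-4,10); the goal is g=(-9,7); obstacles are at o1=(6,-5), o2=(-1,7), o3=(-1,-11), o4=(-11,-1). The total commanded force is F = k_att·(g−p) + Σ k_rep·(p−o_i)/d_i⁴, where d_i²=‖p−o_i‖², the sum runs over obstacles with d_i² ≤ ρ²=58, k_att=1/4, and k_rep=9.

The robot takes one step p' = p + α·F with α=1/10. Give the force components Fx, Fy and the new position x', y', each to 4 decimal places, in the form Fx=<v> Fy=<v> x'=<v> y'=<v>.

F_att = 1/4·(g−p) = 1/4·(-5,-3) = (-1.2500,-0.7500)
o1: d²=325 > ρ²=58 → inactive
o2: d²=18 ≤ ρ²=58; F_rep = 9·(-3,3)/18² = (-0.0833,0.0833)
o3: d²=450 > ρ²=58 → inactive
o4: d²=170 > ρ²=58 → inactive
F = F_att + ΣF_rep = (-1.3333,-0.6667)
p' = p + 1/10·F = (-4.1333,9.9333)

Fx=-1.3333 Fy=-0.6667 x'=-4.1333 y'=9.9333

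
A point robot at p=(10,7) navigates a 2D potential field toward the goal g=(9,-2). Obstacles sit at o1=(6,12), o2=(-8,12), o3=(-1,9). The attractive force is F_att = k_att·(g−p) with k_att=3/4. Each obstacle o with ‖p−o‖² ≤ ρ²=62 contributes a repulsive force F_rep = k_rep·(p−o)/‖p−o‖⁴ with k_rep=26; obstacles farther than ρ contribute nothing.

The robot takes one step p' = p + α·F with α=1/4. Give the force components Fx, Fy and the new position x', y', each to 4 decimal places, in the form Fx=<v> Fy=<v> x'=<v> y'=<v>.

Fx=-0.6881 Fy=-6.8273 x'=9.8280 y'=5.2932

F_att = 3/4·(g−p) = 3/4·(-1,-9) = (-0.7500,-6.7500)
o1: d²=41 ≤ ρ²=62; F_rep = 26·(4,-5)/41² = (0.0619,-0.0773)
o2: d²=349 > ρ²=62 → inactive
o3: d²=125 > ρ²=62 → inactive
F = F_att + ΣF_rep = (-0.6881,-6.8273)
p' = p + 1/4·F = (9.8280,5.2932)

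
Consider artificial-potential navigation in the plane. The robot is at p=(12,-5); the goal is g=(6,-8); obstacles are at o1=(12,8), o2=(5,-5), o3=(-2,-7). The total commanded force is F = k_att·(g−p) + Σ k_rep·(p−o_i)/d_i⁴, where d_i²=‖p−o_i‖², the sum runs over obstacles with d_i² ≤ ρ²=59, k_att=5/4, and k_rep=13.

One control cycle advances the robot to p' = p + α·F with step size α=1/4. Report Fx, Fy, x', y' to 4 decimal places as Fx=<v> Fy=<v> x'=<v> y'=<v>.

Fx=-7.4621 Fy=-3.7500 x'=10.1345 y'=-5.9375

F_att = 5/4·(g−p) = 5/4·(-6,-3) = (-7.5000,-3.7500)
o1: d²=169 > ρ²=59 → inactive
o2: d²=49 ≤ ρ²=59; F_rep = 13·(7,0)/49² = (0.0379,0.0000)
o3: d²=200 > ρ²=59 → inactive
F = F_att + ΣF_rep = (-7.4621,-3.7500)
p' = p + 1/4·F = (10.1345,-5.9375)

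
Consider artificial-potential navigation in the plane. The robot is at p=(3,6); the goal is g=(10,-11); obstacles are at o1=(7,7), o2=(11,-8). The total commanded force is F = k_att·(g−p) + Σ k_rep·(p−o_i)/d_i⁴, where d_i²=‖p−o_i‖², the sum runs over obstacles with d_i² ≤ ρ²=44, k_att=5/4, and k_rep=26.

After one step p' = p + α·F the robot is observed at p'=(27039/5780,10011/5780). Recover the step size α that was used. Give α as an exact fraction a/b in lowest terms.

F_att = 5/4·(g−p) = 5/4·(7,-17) = (8.7500,-21.2500)
o1: d²=17 ≤ ρ²=44; F_rep = 26·(-4,-1)/17² = (-0.3599,-0.0900)
o2: d²=260 > ρ²=44 → inactive
F = F_att + ΣF_rep = (8.3901,-21.3400)
Δp = p'−p = (1.6780,-4.2680); α = Δx/Fx = (9699/5780) / (9699/1156) = 1/5
check: Δy/Fy = (-24669/5780) / (-24669/1156) = 1/5 ✓

α = 1/5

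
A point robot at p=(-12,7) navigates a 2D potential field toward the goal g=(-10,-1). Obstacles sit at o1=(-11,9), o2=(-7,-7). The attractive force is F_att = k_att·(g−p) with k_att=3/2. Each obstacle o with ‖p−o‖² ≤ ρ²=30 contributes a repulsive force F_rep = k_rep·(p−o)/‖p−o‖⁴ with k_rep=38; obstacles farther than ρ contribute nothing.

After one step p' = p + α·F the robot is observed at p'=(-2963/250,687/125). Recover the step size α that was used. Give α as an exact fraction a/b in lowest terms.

α = 1/10

F_att = 3/2·(g−p) = 3/2·(2,-8) = (3.0000,-12.0000)
o1: d²=5 ≤ ρ²=30; F_rep = 38·(-1,-2)/5² = (-1.5200,-3.0400)
o2: d²=221 > ρ²=30 → inactive
F = F_att + ΣF_rep = (1.4800,-15.0400)
Δp = p'−p = (0.1480,-1.5040); α = Δx/Fx = (37/250) / (37/25) = 1/10
check: Δy/Fy = (-188/125) / (-376/25) = 1/10 ✓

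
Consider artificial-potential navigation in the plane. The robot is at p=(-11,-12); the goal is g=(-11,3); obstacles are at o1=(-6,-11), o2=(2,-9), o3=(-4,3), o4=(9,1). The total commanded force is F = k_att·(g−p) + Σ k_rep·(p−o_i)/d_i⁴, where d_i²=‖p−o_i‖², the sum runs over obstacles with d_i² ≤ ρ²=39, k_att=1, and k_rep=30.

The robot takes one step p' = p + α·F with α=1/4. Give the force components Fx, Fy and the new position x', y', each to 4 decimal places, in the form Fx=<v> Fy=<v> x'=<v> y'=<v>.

F_att = 1·(g−p) = 1·(0,15) = (0.0000,15.0000)
o1: d²=26 ≤ ρ²=39; F_rep = 30·(-5,-1)/26² = (-0.2219,-0.0444)
o2: d²=178 > ρ²=39 → inactive
o3: d²=274 > ρ²=39 → inactive
o4: d²=569 > ρ²=39 → inactive
F = F_att + ΣF_rep = (-0.2219,14.9556)
p' = p + 1/4·F = (-11.0555,-8.2611)

Fx=-0.2219 Fy=14.9556 x'=-11.0555 y'=-8.2611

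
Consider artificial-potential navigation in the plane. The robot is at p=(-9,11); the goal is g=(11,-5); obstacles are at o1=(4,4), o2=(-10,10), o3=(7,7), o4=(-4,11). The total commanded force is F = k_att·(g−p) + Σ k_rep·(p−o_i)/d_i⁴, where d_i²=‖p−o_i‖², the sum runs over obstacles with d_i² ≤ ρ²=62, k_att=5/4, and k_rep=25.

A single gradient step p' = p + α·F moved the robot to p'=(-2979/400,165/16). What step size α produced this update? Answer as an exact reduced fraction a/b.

F_att = 5/4·(g−p) = 5/4·(20,-16) = (25.0000,-20.0000)
o1: d²=218 > ρ²=62 → inactive
o2: d²=2 ≤ ρ²=62; F_rep = 25·(1,1)/2² = (6.2500,6.2500)
o3: d²=272 > ρ²=62 → inactive
o4: d²=25 ≤ ρ²=62; F_rep = 25·(-5,0)/25² = (-0.2000,0.0000)
F = F_att + ΣF_rep = (31.0500,-13.7500)
Δp = p'−p = (1.5525,-0.6875); α = Δx/Fx = (621/400) / (621/20) = 1/20
check: Δy/Fy = (-11/16) / (-55/4) = 1/20 ✓

α = 1/20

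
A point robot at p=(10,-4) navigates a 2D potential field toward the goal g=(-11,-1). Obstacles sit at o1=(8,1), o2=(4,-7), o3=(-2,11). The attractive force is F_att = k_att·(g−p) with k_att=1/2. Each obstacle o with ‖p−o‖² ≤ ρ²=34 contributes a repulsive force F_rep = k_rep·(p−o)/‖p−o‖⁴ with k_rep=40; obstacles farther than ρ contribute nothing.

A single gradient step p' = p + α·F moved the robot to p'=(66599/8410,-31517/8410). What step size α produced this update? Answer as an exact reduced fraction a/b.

α = 1/5

F_att = 1/2·(g−p) = 1/2·(-21,3) = (-10.5000,1.5000)
o1: d²=29 ≤ ρ²=34; F_rep = 40·(2,-5)/29² = (0.0951,-0.2378)
o2: d²=45 > ρ²=34 → inactive
o3: d²=369 > ρ²=34 → inactive
F = F_att + ΣF_rep = (-10.4049,1.2622)
Δp = p'−p = (-2.0810,0.2524); α = Δx/Fx = (-17501/8410) / (-17501/1682) = 1/5
check: Δy/Fy = (2123/8410) / (2123/1682) = 1/5 ✓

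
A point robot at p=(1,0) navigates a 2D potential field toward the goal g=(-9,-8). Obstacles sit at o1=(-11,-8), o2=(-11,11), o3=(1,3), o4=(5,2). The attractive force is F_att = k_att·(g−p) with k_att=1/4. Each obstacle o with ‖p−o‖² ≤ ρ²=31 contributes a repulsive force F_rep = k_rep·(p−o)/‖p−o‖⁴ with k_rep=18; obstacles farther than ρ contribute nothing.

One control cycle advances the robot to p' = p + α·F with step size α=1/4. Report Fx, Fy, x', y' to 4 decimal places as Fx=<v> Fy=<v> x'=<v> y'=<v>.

F_att = 1/4·(g−p) = 1/4·(-10,-8) = (-2.5000,-2.0000)
o1: d²=208 > ρ²=31 → inactive
o2: d²=265 > ρ²=31 → inactive
o3: d²=9 ≤ ρ²=31; F_rep = 18·(0,-3)/9² = (0.0000,-0.6667)
o4: d²=20 ≤ ρ²=31; F_rep = 18·(-4,-2)/20² = (-0.1800,-0.0900)
F = F_att + ΣF_rep = (-2.6800,-2.7567)
p' = p + 1/4·F = (0.3300,-0.6892)

Fx=-2.6800 Fy=-2.7567 x'=0.3300 y'=-0.6892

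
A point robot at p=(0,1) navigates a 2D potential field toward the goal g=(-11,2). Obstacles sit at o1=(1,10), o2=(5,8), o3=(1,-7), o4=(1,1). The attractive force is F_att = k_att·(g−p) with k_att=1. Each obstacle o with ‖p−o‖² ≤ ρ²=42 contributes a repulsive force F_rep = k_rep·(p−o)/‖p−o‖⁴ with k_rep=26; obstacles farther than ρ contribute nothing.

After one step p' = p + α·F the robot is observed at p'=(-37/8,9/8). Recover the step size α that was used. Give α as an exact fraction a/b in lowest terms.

F_att = 1·(g−p) = 1·(-11,1) = (-11.0000,1.0000)
o1: d²=82 > ρ²=42 → inactive
o2: d²=74 > ρ²=42 → inactive
o3: d²=65 > ρ²=42 → inactive
o4: d²=1 ≤ ρ²=42; F_rep = 26·(-1,0)/1² = (-26.0000,0.0000)
F = F_att + ΣF_rep = (-37.0000,1.0000)
Δp = p'−p = (-4.6250,0.1250); α = Δx/Fx = (-37/8) / (-37) = 1/8
check: Δy/Fy = (1/8) / (1) = 1/8 ✓

α = 1/8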